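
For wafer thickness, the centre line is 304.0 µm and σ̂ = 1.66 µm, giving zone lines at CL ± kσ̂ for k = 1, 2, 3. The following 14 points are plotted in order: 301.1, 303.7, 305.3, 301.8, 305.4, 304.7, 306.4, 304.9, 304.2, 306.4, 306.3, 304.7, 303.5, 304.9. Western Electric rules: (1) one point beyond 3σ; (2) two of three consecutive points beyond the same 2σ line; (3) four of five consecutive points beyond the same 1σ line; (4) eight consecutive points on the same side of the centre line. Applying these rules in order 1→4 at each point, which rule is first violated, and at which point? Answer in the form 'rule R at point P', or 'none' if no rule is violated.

Zone of each point (C = within 1σ̂, B = 1σ̂–2σ̂, A = 2σ̂–3σ̂, * = beyond 3σ̂; sign = side of CL): 1:-B, 2:-C, 3:+C, 4:-B, 5:+C, 6:+C, 7:+B, 8:+C, 9:+C, 10:+B, 11:+B, 12:+C, 13:-C, 14:+C
Rule 4 (eight consecutive points on the same side of the centre line) is satisfied at point 12.

rule 4 at point 12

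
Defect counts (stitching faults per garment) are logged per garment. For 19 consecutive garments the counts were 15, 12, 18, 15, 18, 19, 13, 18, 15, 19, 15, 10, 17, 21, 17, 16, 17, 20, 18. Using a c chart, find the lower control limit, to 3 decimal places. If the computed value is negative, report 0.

c̄ = (15 + 12 + 18 + 15 + 18 + 19 + 13 + 18 + 15 + 19 + 15 + 10 + 17 + 21 + 17 + 16 + 17 + 20 + 18) / 19 = 313 / 19 = 16.4737
LCL = c̄ − 3√c̄ = 16.4737 − 3 × 4.0588 = 4.2973

4.297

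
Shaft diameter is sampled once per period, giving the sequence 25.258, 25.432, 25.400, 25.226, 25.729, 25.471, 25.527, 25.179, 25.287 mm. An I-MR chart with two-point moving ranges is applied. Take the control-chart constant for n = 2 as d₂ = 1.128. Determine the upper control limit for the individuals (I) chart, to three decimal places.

25.939

X̄ = (25.258 + 25.432 + 25.400 + 25.226 + 25.729 + 25.471 + 25.527 + 25.179 + 25.287) / 9 = 25.3899
Moving ranges: 0.174, 0.032, 0.174, 0.503, 0.258, 0.056, 0.348, 0.108; M̄R̄ = 1.6530 / 8 = 0.2066
UCL = X̄ + 3·M̄R̄/d₂ = 25.3899 + 3 × 0.2066 / 1.128 = 25.9394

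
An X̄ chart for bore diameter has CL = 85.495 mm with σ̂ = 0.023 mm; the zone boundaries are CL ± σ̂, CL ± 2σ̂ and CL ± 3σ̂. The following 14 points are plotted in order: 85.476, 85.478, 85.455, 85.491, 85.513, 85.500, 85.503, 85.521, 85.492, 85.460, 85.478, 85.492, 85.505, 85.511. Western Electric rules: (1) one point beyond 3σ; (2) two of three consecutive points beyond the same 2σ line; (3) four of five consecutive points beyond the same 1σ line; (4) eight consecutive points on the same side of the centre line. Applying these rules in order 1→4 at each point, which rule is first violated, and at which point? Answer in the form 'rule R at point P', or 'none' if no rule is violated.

Zone of each point (C = within 1σ̂, B = 1σ̂–2σ̂, A = 2σ̂–3σ̂, * = beyond 3σ̂; sign = side of CL): 1:-C, 2:-C, 3:-B, 4:-C, 5:+C, 6:+C, 7:+C, 8:+B, 9:-C, 10:-B, 11:-C, 12:-C, 13:+C, 14:+C
No rule fires across all 14 points.

none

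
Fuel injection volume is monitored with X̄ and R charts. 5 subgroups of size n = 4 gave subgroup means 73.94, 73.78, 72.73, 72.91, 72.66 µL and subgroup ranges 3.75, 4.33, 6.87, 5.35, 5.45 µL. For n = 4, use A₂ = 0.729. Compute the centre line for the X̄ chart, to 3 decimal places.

X̄̄ = (73.94 + 73.78 + 72.73 + 72.91 + 72.66) / 5 = 366.0200 / 5 = 73.2040
CL = X̄̄ = 73.2040

73.204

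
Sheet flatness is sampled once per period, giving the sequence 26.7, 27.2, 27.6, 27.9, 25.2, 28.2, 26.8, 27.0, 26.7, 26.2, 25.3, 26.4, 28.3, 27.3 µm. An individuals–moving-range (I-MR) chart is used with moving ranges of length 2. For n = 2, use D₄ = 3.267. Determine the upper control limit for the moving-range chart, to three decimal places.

3.569

Moving ranges: 0.5, 0.4, 0.3, 2.7, 3.0, 1.4, 0.2, 0.3, 0.5, 0.9, 1.1, 1.9, 1.0; M̄R̄ = 14.2000 / 13 = 1.0923
UCL_MR = D₄·M̄R̄ = 3.267 × 1.0923 = 3.5686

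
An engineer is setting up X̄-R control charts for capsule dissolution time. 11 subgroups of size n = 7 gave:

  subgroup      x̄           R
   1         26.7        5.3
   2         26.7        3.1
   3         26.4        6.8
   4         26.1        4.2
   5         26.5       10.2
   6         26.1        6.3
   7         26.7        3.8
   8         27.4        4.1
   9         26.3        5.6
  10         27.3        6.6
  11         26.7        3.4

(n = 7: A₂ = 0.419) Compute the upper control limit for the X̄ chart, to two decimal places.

X̄̄ = (26.7 + 26.7 + 26.4 + 26.1 + 26.5 + 26.1 + 26.7 + 27.4 + 26.3 + 27.3 + 26.7) / 11 = 292.9000 / 11 = 26.6273
R̄ = (5.3 + 3.1 + 6.8 + 4.2 + 10.2 + 6.3 + 3.8 + 4.1 + 5.6 + 6.6 + 3.4) / 11 = 59.4000 / 11 = 5.4000
UCL = X̄̄ + A₂·R̄ = 26.6273 + 0.419 × 5.4000 = 28.8899

28.89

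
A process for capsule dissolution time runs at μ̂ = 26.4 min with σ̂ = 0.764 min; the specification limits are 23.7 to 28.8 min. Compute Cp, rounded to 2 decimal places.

1.11

Cp = (USL − LSL) / (6σ̂) = (28.8 − 23.7) / (6 × 0.764) = 5.1000 / 4.5840 = 1.1126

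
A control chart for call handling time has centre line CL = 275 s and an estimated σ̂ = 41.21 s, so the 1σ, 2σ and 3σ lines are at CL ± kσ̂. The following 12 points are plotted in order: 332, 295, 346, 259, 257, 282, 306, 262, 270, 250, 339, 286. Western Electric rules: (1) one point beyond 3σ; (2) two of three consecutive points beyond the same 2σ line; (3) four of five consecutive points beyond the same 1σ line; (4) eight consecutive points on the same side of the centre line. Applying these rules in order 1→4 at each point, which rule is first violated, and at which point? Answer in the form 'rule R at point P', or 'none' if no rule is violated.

Zone of each point (C = within 1σ̂, B = 1σ̂–2σ̂, A = 2σ̂–3σ̂, * = beyond 3σ̂; sign = side of CL): 1:+B, 2:+C, 3:+B, 4:-C, 5:-C, 6:+C, 7:+C, 8:-C, 9:-C, 10:-C, 11:+B, 12:+C
No rule fires across all 12 points.

none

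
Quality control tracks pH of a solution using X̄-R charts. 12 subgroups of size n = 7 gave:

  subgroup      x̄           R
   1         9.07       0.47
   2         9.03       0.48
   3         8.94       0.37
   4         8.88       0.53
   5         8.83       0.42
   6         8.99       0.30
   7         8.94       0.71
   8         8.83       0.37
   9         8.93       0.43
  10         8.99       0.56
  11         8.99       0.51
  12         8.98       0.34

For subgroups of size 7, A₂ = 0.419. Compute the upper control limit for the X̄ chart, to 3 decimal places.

9.142

X̄̄ = (9.07 + 9.03 + 8.94 + 8.88 + 8.83 + 8.99 + 8.94 + 8.83 + 8.93 + 8.99 + 8.99 + 8.98) / 12 = 107.4000 / 12 = 8.9500
R̄ = (0.47 + 0.48 + 0.37 + 0.53 + 0.42 + 0.30 + 0.71 + 0.37 + 0.43 + 0.56 + 0.51 + 0.34) / 12 = 5.4900 / 12 = 0.4575
UCL = X̄̄ + A₂·R̄ = 8.9500 + 0.419 × 0.4575 = 9.1417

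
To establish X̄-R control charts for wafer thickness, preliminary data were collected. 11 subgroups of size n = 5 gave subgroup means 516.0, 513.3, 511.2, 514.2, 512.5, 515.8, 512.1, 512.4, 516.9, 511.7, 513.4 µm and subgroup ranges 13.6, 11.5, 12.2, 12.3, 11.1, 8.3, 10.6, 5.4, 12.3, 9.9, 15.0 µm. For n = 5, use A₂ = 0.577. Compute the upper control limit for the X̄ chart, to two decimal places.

520.00

X̄̄ = (516.0 + 513.3 + 511.2 + 514.2 + 512.5 + 515.8 + 512.1 + 512.4 + 516.9 + 511.7 + 513.4) / 11 = 5649.5000 / 11 = 513.5909
R̄ = (13.6 + 11.5 + 12.2 + 12.3 + 11.1 + 8.3 + 10.6 + 5.4 + 12.3 + 9.9 + 15.0) / 11 = 122.2000 / 11 = 11.1091
UCL = X̄̄ + A₂·R̄ = 513.5909 + 0.577 × 11.1091 = 520.0009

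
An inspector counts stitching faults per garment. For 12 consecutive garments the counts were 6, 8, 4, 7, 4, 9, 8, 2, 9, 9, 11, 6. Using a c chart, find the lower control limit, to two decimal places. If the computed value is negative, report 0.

c̄ = (6 + 8 + 4 + 7 + 4 + 9 + 8 + 2 + 9 + 9 + 11 + 6) / 12 = 83 / 12 = 6.9167
LCL = c̄ − 3√c̄ = 6.9167 − 3 × 2.6300 = -0.9732 → 0 (cannot be negative)

0.00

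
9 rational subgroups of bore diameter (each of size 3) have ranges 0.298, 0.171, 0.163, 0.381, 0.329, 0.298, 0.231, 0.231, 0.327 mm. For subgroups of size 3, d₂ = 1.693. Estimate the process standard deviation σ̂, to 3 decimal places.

0.159

R̄ = (0.298 + 0.171 + 0.163 + 0.381 + 0.329 + 0.298 + 0.231 + 0.231 + 0.327) / 9 = 0.2699
σ̂ = R̄ / d₂ = 0.2699 / 1.693 = 0.1594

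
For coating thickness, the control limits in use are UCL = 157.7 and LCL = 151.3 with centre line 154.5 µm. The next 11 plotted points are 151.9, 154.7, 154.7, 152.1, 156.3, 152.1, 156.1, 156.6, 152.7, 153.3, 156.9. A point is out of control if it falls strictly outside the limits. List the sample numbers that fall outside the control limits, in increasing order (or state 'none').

All 11 points lie within [151.3, 157.7].

none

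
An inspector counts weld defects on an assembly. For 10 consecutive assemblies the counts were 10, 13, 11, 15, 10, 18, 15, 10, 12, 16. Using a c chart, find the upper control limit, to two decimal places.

c̄ = (10 + 13 + 11 + 15 + 10 + 18 + 15 + 10 + 12 + 16) / 10 = 130 / 10 = 13.0000
UCL = c̄ + 3√c̄ = 13.0000 + 3 × √13.0000 = 13.0000 + 3 × 3.6056 = 23.8167

23.82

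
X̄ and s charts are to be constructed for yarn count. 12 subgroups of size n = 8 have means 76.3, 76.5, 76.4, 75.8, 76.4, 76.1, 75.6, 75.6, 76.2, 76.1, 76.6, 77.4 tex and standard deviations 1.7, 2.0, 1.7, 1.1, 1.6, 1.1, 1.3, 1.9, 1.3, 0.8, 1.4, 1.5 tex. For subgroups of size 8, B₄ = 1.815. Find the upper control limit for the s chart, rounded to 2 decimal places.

s̄ = (1.7 + 2.0 + 1.7 + 1.1 + 1.6 + 1.1 + 1.3 + 1.9 + 1.3 + 0.8 + 1.4 + 1.5) / 12 = 1.4500
UCL_s = B₄·s̄ = 1.815 × 1.4500 = 2.6317

2.63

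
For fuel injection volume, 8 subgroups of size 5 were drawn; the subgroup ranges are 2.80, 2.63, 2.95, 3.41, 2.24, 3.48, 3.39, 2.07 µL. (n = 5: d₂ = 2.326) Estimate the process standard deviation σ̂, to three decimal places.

R̄ = (2.80 + 2.63 + 2.95 + 3.41 + 2.24 + 3.48 + 3.39 + 2.07) / 8 = 2.8712
σ̂ = R̄ / d₂ = 2.8712 / 2.326 = 1.2344

1.234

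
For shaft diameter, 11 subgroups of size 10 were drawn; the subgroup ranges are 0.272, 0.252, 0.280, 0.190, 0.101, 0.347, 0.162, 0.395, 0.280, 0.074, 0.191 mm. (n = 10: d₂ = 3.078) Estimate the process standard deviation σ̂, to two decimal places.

0.08

R̄ = (0.272 + 0.252 + 0.280 + 0.190 + 0.101 + 0.347 + 0.162 + 0.395 + 0.280 + 0.074 + 0.191) / 11 = 0.2313
σ̂ = R̄ / d₂ = 0.2313 / 3.078 = 0.0751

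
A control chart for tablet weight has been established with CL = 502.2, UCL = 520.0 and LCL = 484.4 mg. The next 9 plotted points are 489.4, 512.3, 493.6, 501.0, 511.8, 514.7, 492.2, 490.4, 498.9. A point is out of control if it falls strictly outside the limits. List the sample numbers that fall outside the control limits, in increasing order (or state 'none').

none

All 9 points lie within [484.4, 520.0].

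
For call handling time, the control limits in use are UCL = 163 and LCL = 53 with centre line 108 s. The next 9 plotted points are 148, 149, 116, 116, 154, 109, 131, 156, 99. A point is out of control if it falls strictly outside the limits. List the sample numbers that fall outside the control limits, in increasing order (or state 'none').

none

All 9 points lie within [53, 163].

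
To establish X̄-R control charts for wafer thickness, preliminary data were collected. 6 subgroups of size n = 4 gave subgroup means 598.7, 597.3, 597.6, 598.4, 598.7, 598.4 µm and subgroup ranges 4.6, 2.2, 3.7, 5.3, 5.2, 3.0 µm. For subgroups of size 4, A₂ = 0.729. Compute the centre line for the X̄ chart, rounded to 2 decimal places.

598.18

X̄̄ = (598.7 + 597.3 + 597.6 + 598.4 + 598.7 + 598.4) / 6 = 3589.1000 / 6 = 598.1833
CL = X̄̄ = 598.1833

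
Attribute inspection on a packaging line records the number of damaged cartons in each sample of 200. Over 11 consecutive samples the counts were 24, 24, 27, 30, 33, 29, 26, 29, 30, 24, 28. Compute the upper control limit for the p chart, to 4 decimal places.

0.2114

p̄ = Σdᵢ / (k·n) = 304 / (11 × 200) = 0.13818
UCL = p̄ + 3·√(p̄(1−p̄)/n) = 0.13818 + 3 × √(0.13818×0.86182/200) = 0.13818 + 3 × 0.02440 = 0.21139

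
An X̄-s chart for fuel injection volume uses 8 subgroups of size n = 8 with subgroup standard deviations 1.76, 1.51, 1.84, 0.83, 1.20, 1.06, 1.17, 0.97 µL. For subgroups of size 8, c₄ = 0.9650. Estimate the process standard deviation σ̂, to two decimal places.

s̄ = (1.76 + 1.51 + 1.84 + 0.83 + 1.20 + 1.06 + 1.17 + 0.97) / 8 = 1.2925
σ̂ = s̄ / c₄ = 1.2925 / 0.9650 = 1.3394

1.34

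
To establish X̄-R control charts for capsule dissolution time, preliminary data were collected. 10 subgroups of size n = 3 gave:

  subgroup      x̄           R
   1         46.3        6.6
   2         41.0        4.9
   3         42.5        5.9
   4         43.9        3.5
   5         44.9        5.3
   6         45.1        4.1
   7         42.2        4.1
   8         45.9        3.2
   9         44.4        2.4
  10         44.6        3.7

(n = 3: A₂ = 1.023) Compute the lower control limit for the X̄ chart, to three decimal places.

39.609

X̄̄ = (46.3 + 41.0 + 42.5 + 43.9 + 44.9 + 45.1 + 42.2 + 45.9 + 44.4 + 44.6) / 10 = 440.8000 / 10 = 44.0800
R̄ = (6.6 + 4.9 + 5.9 + 3.5 + 5.3 + 4.1 + 4.1 + 3.2 + 2.4 + 3.7) / 10 = 43.7000 / 10 = 4.3700
LCL = X̄̄ − A₂·R̄ = 44.0800 − 1.023 × 4.3700 = 39.6095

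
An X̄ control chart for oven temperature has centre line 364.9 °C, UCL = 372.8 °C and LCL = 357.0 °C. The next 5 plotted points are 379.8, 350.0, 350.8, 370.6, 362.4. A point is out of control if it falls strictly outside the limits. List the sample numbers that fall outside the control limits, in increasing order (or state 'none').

1, 2, 3

Compare each point to [357.0, 372.8]: sample 1 = 379.8 > UCL; sample 2 = 350.0 < LCL; sample 3 = 350.8 < LCL.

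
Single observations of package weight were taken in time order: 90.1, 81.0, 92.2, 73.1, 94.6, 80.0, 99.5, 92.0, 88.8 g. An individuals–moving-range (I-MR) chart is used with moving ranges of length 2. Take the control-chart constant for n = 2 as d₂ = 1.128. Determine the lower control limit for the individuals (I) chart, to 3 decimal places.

X̄ = (90.1 + 81.0 + 92.2 + 73.1 + 94.6 + 80.0 + 99.5 + 92.0 + 88.8) / 9 = 87.9222
Moving ranges: 9.1, 11.2, 19.1, 21.5, 14.6, 19.5, 7.5, 3.2; M̄R̄ = 105.7000 / 8 = 13.2125
LCL = X̄ − 3·M̄R̄/d₂ = 87.9222 − 3 × 13.2125 / 1.128 = 52.7826

52.783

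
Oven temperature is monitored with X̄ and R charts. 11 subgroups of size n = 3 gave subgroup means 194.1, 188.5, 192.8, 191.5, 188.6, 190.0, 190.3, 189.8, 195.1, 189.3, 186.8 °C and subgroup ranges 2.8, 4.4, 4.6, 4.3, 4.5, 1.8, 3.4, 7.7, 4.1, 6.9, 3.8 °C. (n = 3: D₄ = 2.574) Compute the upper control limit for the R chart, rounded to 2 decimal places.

11.30

R̄ = (2.8 + 4.4 + 4.6 + 4.3 + 4.5 + 1.8 + 3.4 + 7.7 + 4.1 + 6.9 + 3.8) / 11 = 48.3000 / 11 = 4.3909
UCL_R = D₄·R̄ = 2.574 × 4.3909 = 11.3022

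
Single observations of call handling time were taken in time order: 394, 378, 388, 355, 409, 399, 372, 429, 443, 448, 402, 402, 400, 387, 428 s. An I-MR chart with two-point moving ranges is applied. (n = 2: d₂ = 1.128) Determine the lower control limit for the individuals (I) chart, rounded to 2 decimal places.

339.96

X̄ = (394 + 378 + 388 + 355 + 409 + 399 + 372 + 429 + 443 + 448 + 402 + 402 + 400 + 387 + 428) / 15 = 402.2667
Moving ranges: 16, 10, 33, 54, 10, 27, 57, 14, 5, 46, 0, 2, 13, 41; M̄R̄ = 328.0000 / 14 = 23.4286
LCL = X̄ − 3·M̄R̄/d₂ = 402.2667 − 3 × 23.4286 / 1.128 = 339.9566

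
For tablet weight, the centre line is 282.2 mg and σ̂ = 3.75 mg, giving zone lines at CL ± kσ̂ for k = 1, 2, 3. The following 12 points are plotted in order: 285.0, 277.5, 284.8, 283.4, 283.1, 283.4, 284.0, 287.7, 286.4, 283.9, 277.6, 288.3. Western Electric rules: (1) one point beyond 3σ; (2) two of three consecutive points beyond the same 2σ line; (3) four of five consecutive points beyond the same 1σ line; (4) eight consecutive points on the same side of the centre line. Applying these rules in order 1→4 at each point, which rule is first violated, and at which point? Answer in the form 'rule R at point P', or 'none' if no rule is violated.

rule 4 at point 10

Zone of each point (C = within 1σ̂, B = 1σ̂–2σ̂, A = 2σ̂–3σ̂, * = beyond 3σ̂; sign = side of CL): 1:+C, 2:-B, 3:+C, 4:+C, 5:+C, 6:+C, 7:+C, 8:+B, 9:+B, 10:+C, 11:-B, 12:+B
Rule 4 (eight consecutive points on the same side of the centre line) is satisfied at point 10.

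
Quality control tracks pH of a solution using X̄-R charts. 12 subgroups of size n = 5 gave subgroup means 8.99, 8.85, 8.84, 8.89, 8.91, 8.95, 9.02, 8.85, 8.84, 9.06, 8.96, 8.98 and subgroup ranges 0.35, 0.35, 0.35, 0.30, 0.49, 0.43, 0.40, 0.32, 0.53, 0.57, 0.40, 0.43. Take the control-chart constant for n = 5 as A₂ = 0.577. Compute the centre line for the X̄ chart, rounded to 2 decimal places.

8.93

X̄̄ = (8.99 + 8.85 + 8.84 + 8.89 + 8.91 + 8.95 + 9.02 + 8.85 + 8.84 + 9.06 + 8.96 + 8.98) / 12 = 107.1400 / 12 = 8.9283
CL = X̄̄ = 8.9283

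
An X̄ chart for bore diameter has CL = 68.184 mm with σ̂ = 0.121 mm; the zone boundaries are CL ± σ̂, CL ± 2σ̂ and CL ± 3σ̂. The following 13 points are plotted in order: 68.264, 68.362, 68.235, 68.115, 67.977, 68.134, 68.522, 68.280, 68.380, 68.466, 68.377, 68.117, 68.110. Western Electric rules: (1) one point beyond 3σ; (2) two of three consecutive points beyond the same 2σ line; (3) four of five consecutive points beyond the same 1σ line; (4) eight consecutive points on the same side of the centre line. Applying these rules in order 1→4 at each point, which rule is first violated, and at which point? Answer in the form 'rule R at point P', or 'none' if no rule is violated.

rule 3 at point 11

Zone of each point (C = within 1σ̂, B = 1σ̂–2σ̂, A = 2σ̂–3σ̂, * = beyond 3σ̂; sign = side of CL): 1:+C, 2:+B, 3:+C, 4:-C, 5:-B, 6:-C, 7:+A, 8:+C, 9:+B, 10:+A, 11:+B, 12:-C, 13:-C
Rule 3 (four of five consecutive points beyond the same 1σ limit) is satisfied at point 11.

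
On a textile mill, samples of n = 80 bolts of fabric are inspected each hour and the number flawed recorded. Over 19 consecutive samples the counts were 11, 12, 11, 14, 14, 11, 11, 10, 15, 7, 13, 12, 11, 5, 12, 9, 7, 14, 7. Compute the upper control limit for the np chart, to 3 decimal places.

20.027

p̄ = Σdᵢ / (k·n) = 206 / (19 × 80) = 0.13553
UCL = np̄ + 3·√(np̄(1−p̄)) = 10.8421 + 3 × √(10.8421×0.86447) = 10.8421 + 3 × 3.0615 = 20.0266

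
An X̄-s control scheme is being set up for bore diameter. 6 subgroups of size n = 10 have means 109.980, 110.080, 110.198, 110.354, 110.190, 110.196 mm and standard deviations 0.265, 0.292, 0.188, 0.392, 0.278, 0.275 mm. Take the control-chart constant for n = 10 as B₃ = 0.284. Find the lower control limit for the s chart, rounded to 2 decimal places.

0.08

s̄ = (0.265 + 0.292 + 0.188 + 0.392 + 0.278 + 0.275) / 6 = 0.2817
LCL_s = B₃·s̄ = 0.284 × 0.2817 = 0.0800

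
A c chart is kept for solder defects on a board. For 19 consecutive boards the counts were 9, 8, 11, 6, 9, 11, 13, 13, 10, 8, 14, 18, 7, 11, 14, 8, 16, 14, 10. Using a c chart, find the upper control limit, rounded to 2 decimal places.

21.03

c̄ = (9 + 8 + 11 + 6 + 9 + 11 + 13 + 13 + 10 + 8 + 14 + 18 + 7 + 11 + 14 + 8 + 16 + 14 + 10) / 19 = 210 / 19 = 11.0526
UCL = c̄ + 3√c̄ = 11.0526 + 3 × √11.0526 = 11.0526 + 3 × 3.3245 = 21.0263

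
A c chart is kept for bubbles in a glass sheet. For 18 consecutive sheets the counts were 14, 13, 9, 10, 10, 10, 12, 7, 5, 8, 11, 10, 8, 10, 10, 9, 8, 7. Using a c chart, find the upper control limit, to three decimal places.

c̄ = (14 + 13 + 9 + 10 + 10 + 10 + 12 + 7 + 5 + 8 + 11 + 10 + 8 + 10 + 10 + 9 + 8 + 7) / 18 = 171 / 18 = 9.5000
UCL = c̄ + 3√c̄ = 9.5000 + 3 × √9.5000 = 9.5000 + 3 × 3.0822 = 18.7466

18.747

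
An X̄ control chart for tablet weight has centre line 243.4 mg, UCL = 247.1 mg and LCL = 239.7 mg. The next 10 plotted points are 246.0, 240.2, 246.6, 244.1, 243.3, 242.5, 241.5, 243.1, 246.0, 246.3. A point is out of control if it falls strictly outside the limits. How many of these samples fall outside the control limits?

0

All 10 points lie within [239.7, 247.1].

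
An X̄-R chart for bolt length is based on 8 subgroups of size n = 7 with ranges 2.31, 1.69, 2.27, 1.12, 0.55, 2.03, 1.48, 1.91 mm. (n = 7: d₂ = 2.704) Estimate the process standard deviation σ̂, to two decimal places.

0.62

R̄ = (2.31 + 1.69 + 2.27 + 1.12 + 0.55 + 2.03 + 1.48 + 1.91) / 8 = 1.6700
σ̂ = R̄ / d₂ = 1.6700 / 2.704 = 0.6176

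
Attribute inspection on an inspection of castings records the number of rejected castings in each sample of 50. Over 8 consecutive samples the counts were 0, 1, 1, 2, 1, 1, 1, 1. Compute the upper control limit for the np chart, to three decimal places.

p̄ = Σdᵢ / (k·n) = 8 / (8 × 50) = 0.02000
UCL = np̄ + 3·√(np̄(1−p̄)) = 1.0000 + 3 × √(1.0000×0.98000) = 1.0000 + 3 × 0.9899 = 3.9698

3.970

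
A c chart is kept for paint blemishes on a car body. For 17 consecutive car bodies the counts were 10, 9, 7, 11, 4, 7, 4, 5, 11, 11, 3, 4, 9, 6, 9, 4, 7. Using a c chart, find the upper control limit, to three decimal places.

15.121

c̄ = (10 + 9 + 7 + 11 + 4 + 7 + 4 + 5 + 11 + 11 + 3 + 4 + 9 + 6 + 9 + 4 + 7) / 17 = 121 / 17 = 7.1176
UCL = c̄ + 3√c̄ = 7.1176 + 3 × √7.1176 = 7.1176 + 3 × 2.6679 = 15.1213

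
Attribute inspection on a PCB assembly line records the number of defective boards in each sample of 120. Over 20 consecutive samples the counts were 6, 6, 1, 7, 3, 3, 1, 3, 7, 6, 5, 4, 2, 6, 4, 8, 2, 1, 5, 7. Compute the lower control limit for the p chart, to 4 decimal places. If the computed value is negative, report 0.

0.0000

p̄ = Σdᵢ / (k·n) = 87 / (20 × 120) = 0.03625
LCL = p̄ − 3·√(p̄(1−p̄)/n) = 0.03625 − 3 × 0.01706 = -0.01494 → 0 (negative, so LCL = 0)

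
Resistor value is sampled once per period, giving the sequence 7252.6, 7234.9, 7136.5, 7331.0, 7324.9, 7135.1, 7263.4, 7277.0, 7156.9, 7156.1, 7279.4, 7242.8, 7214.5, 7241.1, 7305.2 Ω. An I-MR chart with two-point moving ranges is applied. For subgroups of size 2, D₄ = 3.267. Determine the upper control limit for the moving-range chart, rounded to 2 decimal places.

244.60

Moving ranges: 17.7, 98.4, 194.5, 6.1, 189.8, 128.3, 13.6, 120.1, 0.8, 123.3, 36.6, 28.3, 26.6, 64.1; M̄R̄ = 1048.2000 / 14 = 74.8714
UCL_MR = D₄·M̄R̄ = 3.267 × 74.8714 = 244.6050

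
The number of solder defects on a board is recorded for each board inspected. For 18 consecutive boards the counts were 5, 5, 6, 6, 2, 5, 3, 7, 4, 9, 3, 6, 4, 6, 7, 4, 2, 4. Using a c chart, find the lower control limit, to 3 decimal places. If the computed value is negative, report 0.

0.000

c̄ = (5 + 5 + 6 + 6 + 2 + 5 + 3 + 7 + 4 + 9 + 3 + 6 + 4 + 6 + 7 + 4 + 2 + 4) / 18 = 88 / 18 = 4.8889
LCL = c̄ − 3√c̄ = 4.8889 − 3 × 2.2111 = -1.7444 → 0 (cannot be negative)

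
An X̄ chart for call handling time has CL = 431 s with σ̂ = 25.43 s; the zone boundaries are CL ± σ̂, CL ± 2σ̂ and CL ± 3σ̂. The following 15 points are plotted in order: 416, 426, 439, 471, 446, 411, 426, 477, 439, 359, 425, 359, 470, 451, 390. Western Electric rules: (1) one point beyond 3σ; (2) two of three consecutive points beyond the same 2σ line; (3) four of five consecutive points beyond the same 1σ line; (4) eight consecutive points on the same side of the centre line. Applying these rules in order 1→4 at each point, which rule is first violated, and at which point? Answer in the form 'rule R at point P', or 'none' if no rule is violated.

rule 2 at point 12

Zone of each point (C = within 1σ̂, B = 1σ̂–2σ̂, A = 2σ̂–3σ̂, * = beyond 3σ̂; sign = side of CL): 1:-C, 2:-C, 3:+C, 4:+B, 5:+C, 6:-C, 7:-C, 8:+B, 9:+C, 10:-A, 11:-C, 12:-A, 13:+B, 14:+C, 15:-B
Rule 2 (two of three consecutive points beyond the same 2σ limit) is satisfied at point 12.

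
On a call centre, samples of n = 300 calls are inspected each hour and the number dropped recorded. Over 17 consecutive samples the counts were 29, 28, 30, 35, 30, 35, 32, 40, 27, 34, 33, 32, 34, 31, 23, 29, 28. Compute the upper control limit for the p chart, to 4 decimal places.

0.1568

p̄ = Σdᵢ / (k·n) = 530 / (17 × 300) = 0.10392
UCL = p̄ + 3·√(p̄(1−p̄)/n) = 0.10392 + 3 × √(0.10392×0.89608/300) = 0.10392 + 3 × 0.01762 = 0.15678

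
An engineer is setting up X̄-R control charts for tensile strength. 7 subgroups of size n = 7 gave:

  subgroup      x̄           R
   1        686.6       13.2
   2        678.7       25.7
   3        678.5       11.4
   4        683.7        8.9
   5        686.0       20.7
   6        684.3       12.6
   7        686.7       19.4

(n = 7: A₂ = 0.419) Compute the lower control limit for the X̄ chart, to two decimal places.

X̄̄ = (686.6 + 678.7 + 678.5 + 683.7 + 686.0 + 684.3 + 686.7) / 7 = 4784.5000 / 7 = 683.5000
R̄ = (13.2 + 25.7 + 11.4 + 8.9 + 20.7 + 12.6 + 19.4) / 7 = 111.9000 / 7 = 15.9857
LCL = X̄̄ − A₂·R̄ = 683.5000 − 0.419 × 15.9857 = 676.8020

676.80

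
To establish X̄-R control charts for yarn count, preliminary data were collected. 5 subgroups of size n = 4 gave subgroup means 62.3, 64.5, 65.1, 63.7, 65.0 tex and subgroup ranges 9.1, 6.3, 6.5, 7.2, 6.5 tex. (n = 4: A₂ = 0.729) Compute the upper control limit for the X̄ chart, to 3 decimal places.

69.310

X̄̄ = (62.3 + 64.5 + 65.1 + 63.7 + 65.0) / 5 = 320.6000 / 5 = 64.1200
R̄ = (9.1 + 6.3 + 6.5 + 7.2 + 6.5) / 5 = 35.6000 / 5 = 7.1200
UCL = X̄̄ + A₂·R̄ = 64.1200 + 0.729 × 7.1200 = 69.3105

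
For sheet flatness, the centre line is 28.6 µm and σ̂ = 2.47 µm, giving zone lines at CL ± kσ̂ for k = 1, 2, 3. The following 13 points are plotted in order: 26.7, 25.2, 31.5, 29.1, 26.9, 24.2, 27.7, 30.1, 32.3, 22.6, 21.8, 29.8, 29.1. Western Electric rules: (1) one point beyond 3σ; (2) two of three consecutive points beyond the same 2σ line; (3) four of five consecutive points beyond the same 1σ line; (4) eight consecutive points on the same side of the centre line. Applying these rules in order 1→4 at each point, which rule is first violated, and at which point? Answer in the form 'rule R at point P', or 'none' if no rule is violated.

rule 2 at point 11

Zone of each point (C = within 1σ̂, B = 1σ̂–2σ̂, A = 2σ̂–3σ̂, * = beyond 3σ̂; sign = side of CL): 1:-C, 2:-B, 3:+B, 4:+C, 5:-C, 6:-B, 7:-C, 8:+C, 9:+B, 10:-A, 11:-A, 12:+C, 13:+C
Rule 2 (two of three consecutive points beyond the same 2σ limit) is satisfied at point 11.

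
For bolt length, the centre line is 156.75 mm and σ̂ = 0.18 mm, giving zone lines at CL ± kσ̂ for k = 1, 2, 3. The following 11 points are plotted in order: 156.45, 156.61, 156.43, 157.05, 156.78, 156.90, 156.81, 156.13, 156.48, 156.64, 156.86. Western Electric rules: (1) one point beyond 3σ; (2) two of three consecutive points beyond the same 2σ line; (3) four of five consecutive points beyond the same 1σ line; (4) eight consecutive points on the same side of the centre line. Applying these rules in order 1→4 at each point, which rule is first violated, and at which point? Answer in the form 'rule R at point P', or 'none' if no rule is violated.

Zone of each point (C = within 1σ̂, B = 1σ̂–2σ̂, A = 2σ̂–3σ̂, * = beyond 3σ̂; sign = side of CL): 1:-B, 2:-C, 3:-B, 4:+B, 5:+C, 6:+C, 7:+C, 8:-*, 9:-B, 10:-C, 11:+C
Rule 1 (one point beyond the 3σ limits) is satisfied at point 8.

rule 1 at point 8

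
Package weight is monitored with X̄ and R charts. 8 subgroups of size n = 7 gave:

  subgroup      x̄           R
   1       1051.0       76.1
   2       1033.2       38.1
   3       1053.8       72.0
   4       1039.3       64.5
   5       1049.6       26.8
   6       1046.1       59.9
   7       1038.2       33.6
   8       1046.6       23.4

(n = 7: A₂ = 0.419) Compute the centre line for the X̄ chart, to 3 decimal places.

X̄̄ = (1051.0 + 1033.2 + 1053.8 + 1039.3 + 1049.6 + 1046.1 + 1038.2 + 1046.6) / 8 = 8357.8000 / 8 = 1044.7250
CL = X̄̄ = 1044.7250

1044.725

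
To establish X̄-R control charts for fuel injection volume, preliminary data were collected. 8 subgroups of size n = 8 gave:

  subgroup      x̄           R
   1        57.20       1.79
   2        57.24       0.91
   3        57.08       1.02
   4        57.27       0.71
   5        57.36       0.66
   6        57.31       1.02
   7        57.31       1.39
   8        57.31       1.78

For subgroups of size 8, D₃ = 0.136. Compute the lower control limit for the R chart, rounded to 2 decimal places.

R̄ = (1.79 + 0.91 + 1.02 + 0.71 + 0.66 + 1.02 + 1.39 + 1.78) / 8 = 9.2800 / 8 = 1.1600
LCL_R = D₃·R̄ = 0.136 × 1.1600 = 0.1578

0.16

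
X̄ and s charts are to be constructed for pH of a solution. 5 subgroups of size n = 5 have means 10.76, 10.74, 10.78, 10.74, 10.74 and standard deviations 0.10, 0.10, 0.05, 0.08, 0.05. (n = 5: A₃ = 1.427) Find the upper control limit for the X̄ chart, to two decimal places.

X̄̄ = (10.76 + 10.74 + 10.78 + 10.74 + 10.74) / 5 = 10.7520
s̄ = (0.10 + 0.10 + 0.05 + 0.08 + 0.05) / 5 = 0.0760
UCL = X̄̄ + A₃·s̄ = 10.7520 + 1.427 × 0.0760 = 10.8605

10.86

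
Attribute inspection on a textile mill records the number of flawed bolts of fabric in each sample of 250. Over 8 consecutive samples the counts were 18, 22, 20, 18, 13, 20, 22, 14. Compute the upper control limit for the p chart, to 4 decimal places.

p̄ = Σdᵢ / (k·n) = 147 / (8 × 250) = 0.07350
UCL = p̄ + 3·√(p̄(1−p̄)/n) = 0.07350 + 3 × √(0.07350×0.92650/250) = 0.07350 + 3 × 0.01650 = 0.12301

0.1230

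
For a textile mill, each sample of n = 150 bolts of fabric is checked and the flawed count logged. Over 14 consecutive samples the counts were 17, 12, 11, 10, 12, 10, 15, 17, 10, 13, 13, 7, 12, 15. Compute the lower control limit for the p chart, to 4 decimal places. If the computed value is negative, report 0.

p̄ = Σdᵢ / (k·n) = 174 / (14 × 150) = 0.08286
LCL = p̄ − 3·√(p̄(1−p̄)/n) = 0.08286 − 3 × 0.02251 = 0.01533

0.0153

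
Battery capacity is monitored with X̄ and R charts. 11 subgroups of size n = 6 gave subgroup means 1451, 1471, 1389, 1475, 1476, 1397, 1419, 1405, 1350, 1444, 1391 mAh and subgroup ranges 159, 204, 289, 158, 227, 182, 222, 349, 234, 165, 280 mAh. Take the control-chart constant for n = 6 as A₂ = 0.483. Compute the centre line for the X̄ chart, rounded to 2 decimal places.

1424.36

X̄̄ = (1451 + 1471 + 1389 + 1475 + 1476 + 1397 + 1419 + 1405 + 1350 + 1444 + 1391) / 11 = 15668.0000 / 11 = 1424.3636
CL = X̄̄ = 1424.3636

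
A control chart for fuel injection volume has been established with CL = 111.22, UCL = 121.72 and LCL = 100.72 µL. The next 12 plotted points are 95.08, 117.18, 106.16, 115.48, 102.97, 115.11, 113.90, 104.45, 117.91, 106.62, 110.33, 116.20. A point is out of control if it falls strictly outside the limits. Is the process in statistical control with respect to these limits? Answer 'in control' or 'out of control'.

Compare each point to [100.72, 121.72]: sample 1 = 95.08 < LCL.

out of control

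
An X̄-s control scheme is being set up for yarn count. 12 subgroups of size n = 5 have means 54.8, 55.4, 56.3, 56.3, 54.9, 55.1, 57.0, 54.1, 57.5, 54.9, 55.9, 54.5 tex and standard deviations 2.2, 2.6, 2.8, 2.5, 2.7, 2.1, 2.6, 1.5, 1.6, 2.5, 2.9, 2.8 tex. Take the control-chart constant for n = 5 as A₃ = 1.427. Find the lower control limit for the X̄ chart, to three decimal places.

X̄̄ = (54.8 + 55.4 + 56.3 + 56.3 + 54.9 + 55.1 + 57.0 + 54.1 + 57.5 + 54.9 + 55.9 + 54.5) / 12 = 55.5583
s̄ = (2.2 + 2.6 + 2.8 + 2.5 + 2.7 + 2.1 + 2.6 + 1.5 + 1.6 + 2.5 + 2.9 + 2.8) / 12 = 2.4000
LCL = X̄̄ − A₃·s̄ = 55.5583 − 1.427 × 2.4000 = 52.1335

52.134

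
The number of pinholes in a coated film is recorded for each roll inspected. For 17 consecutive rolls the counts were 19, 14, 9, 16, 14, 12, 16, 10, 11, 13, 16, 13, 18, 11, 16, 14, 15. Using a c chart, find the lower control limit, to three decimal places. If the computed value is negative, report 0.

2.740

c̄ = (19 + 14 + 9 + 16 + 14 + 12 + 16 + 10 + 11 + 13 + 16 + 13 + 18 + 11 + 16 + 14 + 15) / 17 = 237 / 17 = 13.9412
LCL = c̄ − 3√c̄ = 13.9412 − 3 × 3.7338 = 2.7398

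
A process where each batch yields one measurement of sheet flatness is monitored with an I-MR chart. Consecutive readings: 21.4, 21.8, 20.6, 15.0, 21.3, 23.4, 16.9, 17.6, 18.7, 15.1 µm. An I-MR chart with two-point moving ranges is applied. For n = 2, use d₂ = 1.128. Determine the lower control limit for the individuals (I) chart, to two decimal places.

X̄ = (21.4 + 21.8 + 20.6 + 15.0 + 21.3 + 23.4 + 16.9 + 17.6 + 18.7 + 15.1) / 10 = 19.1800
Moving ranges: 0.4, 1.2, 5.6, 6.3, 2.1, 6.5, 0.7, 1.1, 3.6; M̄R̄ = 27.5000 / 9 = 3.0556
LCL = X̄ − 3·M̄R̄/d₂ = 19.1800 − 3 × 3.0556 / 1.128 = 11.0535

11.05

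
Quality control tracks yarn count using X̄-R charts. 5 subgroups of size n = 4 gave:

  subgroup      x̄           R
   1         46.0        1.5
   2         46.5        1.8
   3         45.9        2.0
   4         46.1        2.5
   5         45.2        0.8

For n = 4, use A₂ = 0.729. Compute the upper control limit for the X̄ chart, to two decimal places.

47.19

X̄̄ = (46.0 + 46.5 + 45.9 + 46.1 + 45.2) / 5 = 229.7000 / 5 = 45.9400
R̄ = (1.5 + 1.8 + 2.0 + 2.5 + 0.8) / 5 = 8.6000 / 5 = 1.7200
UCL = X̄̄ + A₂·R̄ = 45.9400 + 0.729 × 1.7200 = 47.1939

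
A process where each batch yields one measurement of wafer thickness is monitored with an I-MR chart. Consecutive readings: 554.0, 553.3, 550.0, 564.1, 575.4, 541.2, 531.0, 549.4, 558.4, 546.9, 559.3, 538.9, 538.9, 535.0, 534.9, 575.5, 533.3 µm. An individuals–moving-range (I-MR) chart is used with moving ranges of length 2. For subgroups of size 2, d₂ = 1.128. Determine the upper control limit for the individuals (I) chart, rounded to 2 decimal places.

X̄ = (554.0 + 553.3 + 550.0 + 564.1 + 575.4 + 541.2 + 531.0 + 549.4 + 558.4 + 546.9 + 559.3 + 538.9 + 538.9 + 535.0 + 534.9 + 575.5 + 533.3) / 17 = 549.3824
Moving ranges: 0.7, 3.3, 14.1, 11.3, 34.2, 10.2, 18.4, 9.0, 11.5, 12.4, 20.4, 0.0, 3.9, 0.1, 40.6, 42.2; M̄R̄ = 232.3000 / 16 = 14.5188
UCL = X̄ + 3·M̄R̄/d₂ = 549.3824 + 3 × 14.5188 / 1.128 = 587.9960

588.00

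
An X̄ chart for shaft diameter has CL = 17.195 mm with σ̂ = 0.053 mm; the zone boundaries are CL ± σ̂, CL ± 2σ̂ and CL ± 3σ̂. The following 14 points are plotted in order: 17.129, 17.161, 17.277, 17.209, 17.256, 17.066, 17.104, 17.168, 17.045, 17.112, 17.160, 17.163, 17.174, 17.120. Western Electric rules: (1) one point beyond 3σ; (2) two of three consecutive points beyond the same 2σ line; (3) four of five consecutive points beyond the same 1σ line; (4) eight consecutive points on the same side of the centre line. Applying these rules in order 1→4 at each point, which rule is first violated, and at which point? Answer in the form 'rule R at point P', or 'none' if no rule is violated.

Zone of each point (C = within 1σ̂, B = 1σ̂–2σ̂, A = 2σ̂–3σ̂, * = beyond 3σ̂; sign = side of CL): 1:-B, 2:-C, 3:+B, 4:+C, 5:+B, 6:-A, 7:-B, 8:-C, 9:-A, 10:-B, 11:-C, 12:-C, 13:-C, 14:-B
Rule 3 (four of five consecutive points beyond the same 1σ limit) is satisfied at point 10.

rule 3 at point 10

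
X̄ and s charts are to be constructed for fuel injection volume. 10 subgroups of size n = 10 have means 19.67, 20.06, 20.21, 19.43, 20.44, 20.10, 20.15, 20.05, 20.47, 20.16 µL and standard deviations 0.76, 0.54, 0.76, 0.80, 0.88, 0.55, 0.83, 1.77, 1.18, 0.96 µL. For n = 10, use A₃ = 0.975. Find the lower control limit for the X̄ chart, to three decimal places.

19.194

X̄̄ = (19.67 + 20.06 + 20.21 + 19.43 + 20.44 + 20.10 + 20.15 + 20.05 + 20.47 + 20.16) / 10 = 20.0740
s̄ = (0.76 + 0.54 + 0.76 + 0.80 + 0.88 + 0.55 + 0.83 + 1.77 + 1.18 + 0.96) / 10 = 0.9030
LCL = X̄̄ − A₃·s̄ = 20.0740 − 0.975 × 0.9030 = 19.1936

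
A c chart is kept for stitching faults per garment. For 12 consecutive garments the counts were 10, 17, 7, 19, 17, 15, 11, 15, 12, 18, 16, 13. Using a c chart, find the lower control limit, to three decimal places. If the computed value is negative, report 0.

c̄ = (10 + 17 + 7 + 19 + 17 + 15 + 11 + 15 + 12 + 18 + 16 + 13) / 12 = 170 / 12 = 14.1667
LCL = c̄ − 3√c̄ = 14.1667 − 3 × 3.7639 = 2.8751

2.875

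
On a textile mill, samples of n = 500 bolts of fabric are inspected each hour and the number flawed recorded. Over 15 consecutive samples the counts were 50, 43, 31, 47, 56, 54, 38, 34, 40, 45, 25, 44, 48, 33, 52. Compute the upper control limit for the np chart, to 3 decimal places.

61.408

p̄ = Σdᵢ / (k·n) = 640 / (15 × 500) = 0.08533
UCL = np̄ + 3·√(np̄(1−p̄)) = 42.6667 + 3 × √(42.6667×0.91467) = 42.6667 + 3 × 6.2471 = 61.4079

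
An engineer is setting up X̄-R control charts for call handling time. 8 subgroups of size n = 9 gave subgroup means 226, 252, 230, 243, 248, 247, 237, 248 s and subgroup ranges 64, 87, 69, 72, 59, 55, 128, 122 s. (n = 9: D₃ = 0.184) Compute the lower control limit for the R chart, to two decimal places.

15.09

R̄ = (64 + 87 + 69 + 72 + 59 + 55 + 128 + 122) / 8 = 656.0000 / 8 = 82.0000
LCL_R = D₃·R̄ = 0.184 × 82.0000 = 15.0880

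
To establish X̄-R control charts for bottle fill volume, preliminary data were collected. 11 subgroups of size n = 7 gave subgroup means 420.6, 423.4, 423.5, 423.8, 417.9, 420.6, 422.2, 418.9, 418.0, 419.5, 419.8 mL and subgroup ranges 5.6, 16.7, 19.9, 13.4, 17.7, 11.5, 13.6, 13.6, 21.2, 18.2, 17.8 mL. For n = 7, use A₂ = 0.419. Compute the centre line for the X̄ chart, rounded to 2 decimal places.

420.75

X̄̄ = (420.6 + 423.4 + 423.5 + 423.8 + 417.9 + 420.6 + 422.2 + 418.9 + 418.0 + 419.5 + 419.8) / 11 = 4628.2000 / 11 = 420.7455
CL = X̄̄ = 420.7455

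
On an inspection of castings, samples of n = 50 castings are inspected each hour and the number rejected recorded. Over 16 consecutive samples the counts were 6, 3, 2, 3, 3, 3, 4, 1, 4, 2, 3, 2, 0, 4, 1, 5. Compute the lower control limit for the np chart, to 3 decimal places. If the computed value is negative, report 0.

p̄ = Σdᵢ / (k·n) = 46 / (16 × 50) = 0.05750
LCL = np̄ − 3·√(np̄(1−p̄)) = 2.8750 − 3 × 1.6461 = -2.0633 → 0 (negative, so LCL = 0)

0.000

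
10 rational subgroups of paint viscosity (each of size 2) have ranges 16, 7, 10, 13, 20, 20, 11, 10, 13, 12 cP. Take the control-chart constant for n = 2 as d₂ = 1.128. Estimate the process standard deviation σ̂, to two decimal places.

R̄ = (16 + 7 + 10 + 13 + 20 + 20 + 11 + 10 + 13 + 12) / 10 = 13.2000
σ̂ = R̄ / d₂ = 13.2000 / 1.128 = 11.7021

11.70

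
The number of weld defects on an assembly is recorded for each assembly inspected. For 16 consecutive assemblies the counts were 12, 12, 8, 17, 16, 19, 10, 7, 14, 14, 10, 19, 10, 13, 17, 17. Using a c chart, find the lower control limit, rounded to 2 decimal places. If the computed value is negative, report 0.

2.44

c̄ = (12 + 12 + 8 + 17 + 16 + 19 + 10 + 7 + 14 + 14 + 10 + 19 + 10 + 13 + 17 + 17) / 16 = 215 / 16 = 13.4375
LCL = c̄ − 3√c̄ = 13.4375 − 3 × 3.6657 = 2.4403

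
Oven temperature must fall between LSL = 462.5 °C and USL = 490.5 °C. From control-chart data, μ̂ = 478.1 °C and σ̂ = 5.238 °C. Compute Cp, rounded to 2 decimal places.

0.89

Cp = (USL − LSL) / (6σ̂) = (490.5 − 462.5) / (6 × 5.238) = 28.0000 / 31.4280 = 0.8909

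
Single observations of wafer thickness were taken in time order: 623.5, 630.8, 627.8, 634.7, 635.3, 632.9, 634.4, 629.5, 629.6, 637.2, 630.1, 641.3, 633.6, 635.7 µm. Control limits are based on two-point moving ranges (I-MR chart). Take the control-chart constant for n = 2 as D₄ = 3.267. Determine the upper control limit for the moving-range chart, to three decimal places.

Moving ranges: 7.3, 3.0, 6.9, 0.6, 2.4, 1.5, 4.9, 0.1, 7.6, 7.1, 11.2, 7.7, 2.1; M̄R̄ = 62.4000 / 13 = 4.8000
UCL_MR = D₄·M̄R̄ = 3.267 × 4.8000 = 15.6816

15.682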